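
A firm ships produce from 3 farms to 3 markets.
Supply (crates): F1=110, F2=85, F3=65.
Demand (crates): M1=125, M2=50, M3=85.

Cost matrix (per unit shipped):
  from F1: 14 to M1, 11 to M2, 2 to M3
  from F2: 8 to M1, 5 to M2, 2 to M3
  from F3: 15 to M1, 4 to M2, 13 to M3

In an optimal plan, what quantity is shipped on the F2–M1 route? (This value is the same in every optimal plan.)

The minimum-cost plan:
  F1 to M1: 25 × 14 = 350
  F1 to M3: 85 × 2 = 170
  F2 to M1: 85 × 8 = 680
  F3 to M1: 15 × 15 = 225
  F3 to M2: 50 × 4 = 200
Total cost = 1625.
So F2→M1 carries 85 crates.

85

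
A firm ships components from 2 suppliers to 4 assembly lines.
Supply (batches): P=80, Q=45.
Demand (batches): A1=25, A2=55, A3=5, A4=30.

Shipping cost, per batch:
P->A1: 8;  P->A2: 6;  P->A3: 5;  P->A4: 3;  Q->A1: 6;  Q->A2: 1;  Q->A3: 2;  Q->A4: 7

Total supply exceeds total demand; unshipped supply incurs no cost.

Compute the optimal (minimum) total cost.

420

An optimal shipping plan:
  P→A1: 25 × 8 = 200
  P→A2: 10 × 6 = 60
  P→A3: 5 × 5 = 25
  P→A4: 30 × 3 = 90
  Q→A2: 45 × 1 = 45
Total = 200 + 60 + 25 + 90 + 45 = 420.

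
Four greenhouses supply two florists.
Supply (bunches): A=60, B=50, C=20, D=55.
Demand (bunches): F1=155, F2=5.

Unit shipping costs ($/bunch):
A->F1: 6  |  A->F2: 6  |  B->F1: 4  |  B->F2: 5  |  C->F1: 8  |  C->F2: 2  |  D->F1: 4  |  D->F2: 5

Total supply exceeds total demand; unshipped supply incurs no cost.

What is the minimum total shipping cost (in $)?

A cheapest plan:
  A→F1: 50 × $6 = $300
  B→F1: 50 × $4 = $200
  C→F2: 5 × $2 = $10
  D→F1: 55 × $4 = $220
Total = 300 + 200 + 10 + 220 = $730.
(Supply check: A ships 50; B ships 50; C ships 5; D ships 55.)

730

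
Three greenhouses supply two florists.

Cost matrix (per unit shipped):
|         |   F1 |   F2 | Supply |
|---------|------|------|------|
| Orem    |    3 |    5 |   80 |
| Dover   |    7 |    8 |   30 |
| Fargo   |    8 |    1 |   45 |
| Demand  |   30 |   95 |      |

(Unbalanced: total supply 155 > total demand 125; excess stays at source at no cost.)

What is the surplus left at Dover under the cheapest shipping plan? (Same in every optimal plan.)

30

An optimal plan:
  Orem to F1: 30 bunches
  Orem to F2: 50 bunches
  Fargo to F2: 45 bunches
Total cost = 385.
Dover ships 0 of its 30, leaving 30.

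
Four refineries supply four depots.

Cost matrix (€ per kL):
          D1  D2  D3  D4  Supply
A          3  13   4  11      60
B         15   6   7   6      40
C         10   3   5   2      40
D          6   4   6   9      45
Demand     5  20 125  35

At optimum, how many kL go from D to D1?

The minimum-cost plan:
  A->D1: 5 × €3 = €15
  A->D3: 55 × €4 = €220
  B->D3: 40 × €7 = €280
  C->D3: 5 × €5 = €25
  C->D4: 35 × €2 = €70
  D->D2: 20 × €4 = €80
  D->D3: 25 × €6 = €150
Total cost = €840.
The route D→D1 is not used.

0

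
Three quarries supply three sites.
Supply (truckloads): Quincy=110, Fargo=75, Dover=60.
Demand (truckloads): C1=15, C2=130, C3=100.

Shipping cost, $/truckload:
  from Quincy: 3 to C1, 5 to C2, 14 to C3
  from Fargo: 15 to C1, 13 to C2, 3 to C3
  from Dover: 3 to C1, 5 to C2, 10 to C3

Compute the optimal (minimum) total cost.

Optimal allocation:
  Quincy–C2: 110 × $5 = $550
  Fargo–C3: 75 × $3 = $225
  Dover–C1: 15 × $3 = $45
  Dover–C2: 20 × $5 = $100
  Dover–C3: 25 × $10 = $250
Total = 550 + 225 + 45 + 100 + 250 = $1170.
(Supply check: Quincy ships 110; Fargo ships 75; Dover ships 60.)

1170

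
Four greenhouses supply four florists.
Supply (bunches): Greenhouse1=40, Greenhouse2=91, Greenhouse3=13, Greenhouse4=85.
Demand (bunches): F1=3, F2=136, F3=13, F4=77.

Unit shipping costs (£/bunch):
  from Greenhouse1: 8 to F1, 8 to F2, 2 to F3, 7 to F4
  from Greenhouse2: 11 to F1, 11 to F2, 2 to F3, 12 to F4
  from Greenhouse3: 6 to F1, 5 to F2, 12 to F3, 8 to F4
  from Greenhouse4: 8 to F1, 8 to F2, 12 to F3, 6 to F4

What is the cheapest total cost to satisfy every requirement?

Optimal allocation:
  Greenhouse1->F2: 40 × £8 = £320
  Greenhouse2->F1: 3 × £11 = £33
  Greenhouse2->F2: 75 × £11 = £825
  Greenhouse2->F3: 13 × £2 = £26
  Greenhouse3->F2: 13 × £5 = £65
  Greenhouse4->F2: 8 × £8 = £64
  Greenhouse4->F4: 77 × £6 = £462
Total = 320 + 33 + 825 + 26 + 65 + 64 + 462 = £1795.

1795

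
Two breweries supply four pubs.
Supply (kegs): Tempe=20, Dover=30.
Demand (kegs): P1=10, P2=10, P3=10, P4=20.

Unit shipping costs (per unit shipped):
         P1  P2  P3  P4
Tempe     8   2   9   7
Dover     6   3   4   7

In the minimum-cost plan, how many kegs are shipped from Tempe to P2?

10

The minimum-cost plan:
  Tempe->P2: 10 × 2 = 20
  Tempe->P4: 10 × 7 = 70
  Dover->P1: 10 × 6 = 60
  Dover->P3: 10 × 4 = 40
  Dover->P4: 10 × 7 = 70
Total cost = 260.
So Tempe→P2 carries 10 kegs.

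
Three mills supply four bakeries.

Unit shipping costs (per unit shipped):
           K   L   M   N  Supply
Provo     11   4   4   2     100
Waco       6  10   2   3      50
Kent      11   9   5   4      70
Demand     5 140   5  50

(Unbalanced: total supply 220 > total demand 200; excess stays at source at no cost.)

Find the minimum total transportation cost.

960

An optimal shipping plan:
  Provo to L: 100 × 4 = 400
  Waco to K: 5 × 6 = 30
  Waco to M: 5 × 2 = 10
  Waco to N: 40 × 3 = 120
  Kent to L: 40 × 9 = 360
  Kent to N: 10 × 4 = 40
Total = 400 + 30 + 10 + 120 + 360 + 40 = 960.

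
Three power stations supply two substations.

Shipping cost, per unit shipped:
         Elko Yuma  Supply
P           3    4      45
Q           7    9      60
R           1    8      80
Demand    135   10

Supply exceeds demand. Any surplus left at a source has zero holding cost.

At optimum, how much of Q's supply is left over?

Minimum-cost shipments:
  P to Elko: 35 × 3 = 105
  P to Yuma: 10 × 4 = 40
  Q to Elko: 20 × 7 = 140
  R to Elko: 80 × 1 = 80
Total cost = 365.
Q ships 20 of its 60, leaving 40.

40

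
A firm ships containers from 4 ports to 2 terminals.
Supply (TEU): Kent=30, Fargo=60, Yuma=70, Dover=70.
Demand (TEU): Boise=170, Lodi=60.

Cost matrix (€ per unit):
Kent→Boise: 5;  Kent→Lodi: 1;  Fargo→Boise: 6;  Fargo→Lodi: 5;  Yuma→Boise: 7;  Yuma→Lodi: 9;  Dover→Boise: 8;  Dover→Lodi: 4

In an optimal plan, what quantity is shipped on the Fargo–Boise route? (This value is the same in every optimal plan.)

Solving gives:
  Kent→Boise: 30 × €5 = €150
  Fargo→Boise: 60 × €6 = €360
  Yuma→Boise: 70 × €7 = €490
  Dover→Boise: 10 × €8 = €80
  Dover→Lodi: 60 × €4 = €240
Total cost = €1320.
So Fargo→Boise carries 60 TEU.

60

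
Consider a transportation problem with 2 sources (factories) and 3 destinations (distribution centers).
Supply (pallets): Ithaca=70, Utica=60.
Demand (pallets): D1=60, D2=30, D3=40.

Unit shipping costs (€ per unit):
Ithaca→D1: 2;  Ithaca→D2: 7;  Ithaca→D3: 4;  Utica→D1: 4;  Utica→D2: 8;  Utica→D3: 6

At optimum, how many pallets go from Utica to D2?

Solving gives:
  Ithaca->D1: 60 × €2 = €120
  Ithaca->D3: 10 × €4 = €40
  Utica->D2: 30 × €8 = €240
  Utica->D3: 30 × €6 = €180
Total cost = €580.
So Utica→D2 carries 30 pallets.

30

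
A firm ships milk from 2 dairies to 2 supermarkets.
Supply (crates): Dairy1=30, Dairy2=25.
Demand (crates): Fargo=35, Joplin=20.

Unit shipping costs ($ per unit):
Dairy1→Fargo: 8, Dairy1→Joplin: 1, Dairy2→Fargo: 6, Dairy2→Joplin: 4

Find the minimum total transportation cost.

250

Optimal allocation:
  Dairy1→Fargo: 10 × $8 = $80
  Dairy1→Joplin: 20 × $1 = $20
  Dairy2→Fargo: 25 × $6 = $150
Total = 80 + 20 + 150 = $250.
(Supply check: Dairy1 ships 30; Dairy2 ships 25.)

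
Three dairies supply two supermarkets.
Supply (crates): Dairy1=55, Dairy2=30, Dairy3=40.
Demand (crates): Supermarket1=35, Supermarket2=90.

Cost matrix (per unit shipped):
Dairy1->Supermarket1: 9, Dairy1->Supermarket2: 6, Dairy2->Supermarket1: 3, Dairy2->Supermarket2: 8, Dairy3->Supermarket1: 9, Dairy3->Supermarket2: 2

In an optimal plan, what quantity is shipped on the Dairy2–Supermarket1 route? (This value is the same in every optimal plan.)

30

The minimum-cost plan:
  Dairy1→Supermarket1: 5 × 9 = 45
  Dairy1→Supermarket2: 50 × 6 = 300
  Dairy2→Supermarket1: 30 × 3 = 90
  Dairy3→Supermarket2: 40 × 2 = 80
Total cost = 515.
So Dairy2→Supermarket1 carries 30 crates.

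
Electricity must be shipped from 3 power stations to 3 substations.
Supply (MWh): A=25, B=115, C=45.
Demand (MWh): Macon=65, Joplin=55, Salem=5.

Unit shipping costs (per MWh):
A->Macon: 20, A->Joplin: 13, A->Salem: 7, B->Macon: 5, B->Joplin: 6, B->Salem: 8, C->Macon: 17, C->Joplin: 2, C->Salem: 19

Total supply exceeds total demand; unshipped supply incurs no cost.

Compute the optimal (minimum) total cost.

An optimal shipping plan:
  A->Salem: 5 MWh
  B->Macon: 65 MWh
  B->Joplin: 10 MWh
  C->Joplin: 45 MWh
Total cost = 510.

510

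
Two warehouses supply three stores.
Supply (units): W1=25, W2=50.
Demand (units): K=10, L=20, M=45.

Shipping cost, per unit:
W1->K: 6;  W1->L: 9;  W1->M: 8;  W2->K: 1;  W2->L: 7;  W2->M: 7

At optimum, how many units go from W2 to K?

The minimum-cost plan:
  W1–M: 25 × 8 = 200
  W2–K: 10 × 1 = 10
  W2–L: 20 × 7 = 140
  W2–M: 20 × 7 = 140
Total cost = 490.
So W2→K carries 10 units.

10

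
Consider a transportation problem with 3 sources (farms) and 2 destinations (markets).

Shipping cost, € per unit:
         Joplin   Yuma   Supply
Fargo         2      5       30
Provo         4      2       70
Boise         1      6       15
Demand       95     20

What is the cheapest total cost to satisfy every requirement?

A cheapest plan:
  Fargo to Joplin: 30 crates
  Provo to Joplin: 50 crates
  Provo to Yuma: 20 crates
  Boise to Joplin: 15 crates
Total cost = €315.

315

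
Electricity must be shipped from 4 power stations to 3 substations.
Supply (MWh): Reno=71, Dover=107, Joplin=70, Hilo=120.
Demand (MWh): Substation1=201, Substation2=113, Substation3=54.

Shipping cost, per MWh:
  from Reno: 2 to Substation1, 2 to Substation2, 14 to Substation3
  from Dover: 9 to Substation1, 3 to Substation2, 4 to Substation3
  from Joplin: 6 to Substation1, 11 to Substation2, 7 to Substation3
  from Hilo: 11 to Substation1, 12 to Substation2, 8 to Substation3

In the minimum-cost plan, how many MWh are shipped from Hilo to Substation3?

54

Optimal shipments:
  Reno to Substation1: 65 × 2 = 130
  Reno to Substation2: 6 × 2 = 12
  Dover to Substation2: 107 × 3 = 321
  Joplin to Substation1: 70 × 6 = 420
  Hilo to Substation1: 66 × 11 = 726
  Hilo to Substation3: 54 × 8 = 432
Total cost = 2041.
So Hilo→Substation3 carries 54 MWh.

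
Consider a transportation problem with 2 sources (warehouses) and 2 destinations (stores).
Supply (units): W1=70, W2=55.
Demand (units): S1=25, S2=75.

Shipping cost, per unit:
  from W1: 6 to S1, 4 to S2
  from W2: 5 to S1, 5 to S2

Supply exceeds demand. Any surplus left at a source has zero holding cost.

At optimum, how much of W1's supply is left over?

0

An optimal plan:
  W1–S2: 70 units
  W2–S1: 25 units
  W2–S2: 5 units
Total cost = 430.
W1 ships 70 of its 70, leaving 0.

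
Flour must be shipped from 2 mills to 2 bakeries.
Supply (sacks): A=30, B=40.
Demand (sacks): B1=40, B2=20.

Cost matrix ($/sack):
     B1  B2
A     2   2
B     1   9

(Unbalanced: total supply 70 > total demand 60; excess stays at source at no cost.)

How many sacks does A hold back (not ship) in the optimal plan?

10

Minimum-cost shipments:
  A to B2: 20 × $2 = $40
  B to B1: 40 × $1 = $40
Total cost = $80.
A ships 20 of its 30, leaving 10.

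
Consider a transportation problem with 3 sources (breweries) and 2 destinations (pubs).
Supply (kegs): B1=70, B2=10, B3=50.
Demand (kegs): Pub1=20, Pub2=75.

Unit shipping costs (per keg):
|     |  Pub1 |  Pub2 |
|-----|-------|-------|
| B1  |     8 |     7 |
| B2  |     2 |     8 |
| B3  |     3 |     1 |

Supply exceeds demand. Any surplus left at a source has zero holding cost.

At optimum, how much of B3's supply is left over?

Minimum-cost shipments:
  B1->Pub1: 10 × 8 = 80
  B1->Pub2: 25 × 7 = 175
  B2->Pub1: 10 × 2 = 20
  B3->Pub2: 50 × 1 = 50
Total cost = 325.
B3 ships 50 of its 50, leaving 0.

0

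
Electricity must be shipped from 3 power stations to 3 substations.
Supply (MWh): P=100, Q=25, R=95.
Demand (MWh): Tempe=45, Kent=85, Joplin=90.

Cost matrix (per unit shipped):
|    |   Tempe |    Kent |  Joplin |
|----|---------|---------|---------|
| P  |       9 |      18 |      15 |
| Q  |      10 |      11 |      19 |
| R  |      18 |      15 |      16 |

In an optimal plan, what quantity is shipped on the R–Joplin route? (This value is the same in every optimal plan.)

Solving gives:
  P→Tempe: 45 × 9 = 405
  P→Joplin: 55 × 15 = 825
  Q→Kent: 25 × 11 = 275
  R→Kent: 60 × 15 = 900
  R→Joplin: 35 × 16 = 560
Total cost = 2965.
So R→Joplin carries 35 MWh.

35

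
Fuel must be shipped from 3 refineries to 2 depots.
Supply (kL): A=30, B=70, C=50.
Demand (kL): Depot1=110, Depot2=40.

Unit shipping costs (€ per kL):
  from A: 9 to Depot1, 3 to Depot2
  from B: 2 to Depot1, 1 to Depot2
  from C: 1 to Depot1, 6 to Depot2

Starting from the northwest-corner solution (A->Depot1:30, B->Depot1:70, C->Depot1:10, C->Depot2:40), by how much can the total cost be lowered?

390

Current plan cost = 30·9 + 70·2 + 10·1 + 40·6 = €660.
Optimal plan:
  A→Depot2: 30 × €3 = €90
  B→Depot1: 60 × €2 = €120
  B→Depot2: 10 × €1 = €10
  C→Depot1: 50 × €1 = €50
Optimal cost = €270.
Saving = 660 − 270 = €390.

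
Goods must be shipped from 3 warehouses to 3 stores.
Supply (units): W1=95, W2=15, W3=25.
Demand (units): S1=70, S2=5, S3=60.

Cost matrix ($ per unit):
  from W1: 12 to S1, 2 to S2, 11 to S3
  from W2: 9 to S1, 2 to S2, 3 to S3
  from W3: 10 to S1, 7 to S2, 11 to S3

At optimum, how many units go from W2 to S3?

The minimum-cost plan:
  W1->S1: 45 × $12 = $540
  W1->S2: 5 × $2 = $10
  W1->S3: 45 × $11 = $495
  W2->S3: 15 × $3 = $45
  W3->S1: 25 × $10 = $250
Total cost = $1340.
So W2→S3 carries 15 units.

15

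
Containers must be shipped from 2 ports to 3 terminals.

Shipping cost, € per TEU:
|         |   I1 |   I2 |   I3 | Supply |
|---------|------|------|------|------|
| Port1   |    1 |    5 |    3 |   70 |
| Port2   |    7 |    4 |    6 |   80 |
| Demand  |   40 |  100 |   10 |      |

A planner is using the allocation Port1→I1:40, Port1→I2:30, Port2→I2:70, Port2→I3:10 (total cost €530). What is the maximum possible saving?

40

Current plan cost = 40·1 + 30·5 + 70·4 + 10·6 = €530.
Optimal plan:
  Port1->I1: 40 TEU
  Port1->I2: 20 TEU
  Port1->I3: 10 TEU
  Port2->I2: 80 TEU
Optimal cost = €490.
Saving = 530 − 490 = €40.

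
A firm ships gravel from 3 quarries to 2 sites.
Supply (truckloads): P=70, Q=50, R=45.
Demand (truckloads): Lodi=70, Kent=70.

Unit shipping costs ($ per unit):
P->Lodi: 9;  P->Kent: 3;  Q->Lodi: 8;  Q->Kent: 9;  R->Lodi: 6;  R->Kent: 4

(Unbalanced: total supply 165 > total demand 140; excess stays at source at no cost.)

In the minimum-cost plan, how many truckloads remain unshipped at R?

0

An optimal plan:
  P→Kent: 70 × $3 = $210
  Q→Lodi: 25 × $8 = $200
  R→Lodi: 45 × $6 = $270
Total cost = $680.
R ships 45 of its 45, leaving 0.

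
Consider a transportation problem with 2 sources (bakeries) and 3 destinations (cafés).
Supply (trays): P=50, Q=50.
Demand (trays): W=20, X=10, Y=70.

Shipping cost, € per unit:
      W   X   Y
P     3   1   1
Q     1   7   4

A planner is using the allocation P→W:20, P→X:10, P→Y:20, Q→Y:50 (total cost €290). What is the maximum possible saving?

Current plan cost = 20·3 + 10·1 + 20·1 + 50·4 = €290.
Optimal plan:
  P–X: 10 × €1 = €10
  P–Y: 40 × €1 = €40
  Q–W: 20 × €1 = €20
  Q–Y: 30 × €4 = €120
Optimal cost = €190.
Saving = 290 − 190 = €100.

100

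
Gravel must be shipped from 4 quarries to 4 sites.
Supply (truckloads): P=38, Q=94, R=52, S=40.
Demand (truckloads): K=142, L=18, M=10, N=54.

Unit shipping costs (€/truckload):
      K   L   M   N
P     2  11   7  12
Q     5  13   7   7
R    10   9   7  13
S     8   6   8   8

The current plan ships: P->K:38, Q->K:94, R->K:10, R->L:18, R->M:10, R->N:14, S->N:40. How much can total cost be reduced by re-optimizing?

Current plan cost = 38·2 + 94·5 + 10·10 + 18·9 + 10·7 + 14·13 + 40·8 = €1380.
Optimal plan:
  P→K: 38 × €2 = €76
  Q→K: 80 × €5 = €400
  Q→N: 14 × €7 = €98
  R→K: 24 × €10 = €240
  R→L: 18 × €9 = €162
  R→M: 10 × €7 = €70
  S→N: 40 × €8 = €320
Optimal cost = €1366.
Saving = 1380 − 1366 = €14.

14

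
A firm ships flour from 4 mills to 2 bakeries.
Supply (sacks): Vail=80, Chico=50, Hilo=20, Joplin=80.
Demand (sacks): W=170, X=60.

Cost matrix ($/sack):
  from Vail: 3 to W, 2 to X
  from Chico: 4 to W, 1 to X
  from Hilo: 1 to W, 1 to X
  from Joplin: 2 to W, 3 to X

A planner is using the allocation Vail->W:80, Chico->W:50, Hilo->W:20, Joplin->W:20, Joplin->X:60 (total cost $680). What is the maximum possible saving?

220

Current plan cost = 80·3 + 50·4 + 20·1 + 20·2 + 60·3 = $680.
Optimal plan:
  Vail to W: 70 × $3 = $210
  Vail to X: 10 × $2 = $20
  Chico to X: 50 × $1 = $50
  Hilo to W: 20 × $1 = $20
  Joplin to W: 80 × $2 = $160
Optimal cost = $460.
Saving = 680 − 460 = $220.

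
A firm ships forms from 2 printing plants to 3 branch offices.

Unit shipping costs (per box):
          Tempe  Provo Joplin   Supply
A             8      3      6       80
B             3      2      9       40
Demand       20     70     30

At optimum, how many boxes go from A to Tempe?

Optimal shipments:
  A→Provo: 50 × 3 = 150
  A→Joplin: 30 × 6 = 180
  B→Tempe: 20 × 3 = 60
  B→Provo: 20 × 2 = 40
Total cost = 430.
The route A→Tempe is not used.

0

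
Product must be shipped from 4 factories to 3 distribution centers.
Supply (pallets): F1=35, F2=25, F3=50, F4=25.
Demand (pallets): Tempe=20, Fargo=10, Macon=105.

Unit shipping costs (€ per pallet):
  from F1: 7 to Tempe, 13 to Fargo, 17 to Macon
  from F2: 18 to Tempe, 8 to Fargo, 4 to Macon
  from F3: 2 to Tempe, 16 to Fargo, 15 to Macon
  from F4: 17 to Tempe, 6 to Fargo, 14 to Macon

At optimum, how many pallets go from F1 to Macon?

35

Solving gives:
  F1–Macon: 35 × €17 = €595
  F2–Macon: 25 × €4 = €100
  F3–Tempe: 20 × €2 = €40
  F3–Macon: 30 × €15 = €450
  F4–Fargo: 10 × €6 = €60
  F4–Macon: 15 × €14 = €210
Total cost = €1455.
So F1→Macon carries 35 pallets.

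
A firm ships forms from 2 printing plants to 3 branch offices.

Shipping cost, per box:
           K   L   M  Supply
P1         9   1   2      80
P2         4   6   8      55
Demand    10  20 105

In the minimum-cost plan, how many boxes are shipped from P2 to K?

10

Solving gives:
  P1→M: 80 × 2 = 160
  P2→K: 10 × 4 = 40
  P2→L: 20 × 6 = 120
  P2→M: 25 × 8 = 200
Total cost = 520.
So P2→K carries 10 boxes.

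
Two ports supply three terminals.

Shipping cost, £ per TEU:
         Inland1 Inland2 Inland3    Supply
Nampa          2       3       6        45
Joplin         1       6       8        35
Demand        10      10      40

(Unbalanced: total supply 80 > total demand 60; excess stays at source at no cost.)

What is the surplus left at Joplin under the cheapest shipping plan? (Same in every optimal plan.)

20

Minimum-cost shipments:
  Nampa→Inland2: 10 × £3 = £30
  Nampa→Inland3: 35 × £6 = £210
  Joplin→Inland1: 10 × £1 = £10
  Joplin→Inland3: 5 × £8 = £40
Total cost = £290.
Joplin ships 15 of its 35, leaving 20.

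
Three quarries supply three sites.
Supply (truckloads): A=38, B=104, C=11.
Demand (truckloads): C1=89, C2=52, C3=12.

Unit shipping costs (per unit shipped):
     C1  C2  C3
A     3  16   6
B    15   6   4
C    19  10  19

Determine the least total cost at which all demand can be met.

1283

An optimal shipping plan:
  A->C1: 38 × 3 = 114
  B->C1: 40 × 15 = 600
  B->C2: 52 × 6 = 312
  B->C3: 12 × 4 = 48
  C->C1: 11 × 19 = 209
Total = 114 + 600 + 312 + 48 + 209 = 1283.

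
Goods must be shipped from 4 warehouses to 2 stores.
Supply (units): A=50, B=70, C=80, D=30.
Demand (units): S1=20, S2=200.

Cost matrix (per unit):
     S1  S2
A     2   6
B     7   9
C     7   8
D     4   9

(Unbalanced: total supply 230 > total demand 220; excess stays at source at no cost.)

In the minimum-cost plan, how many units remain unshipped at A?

0

Minimum-cost shipments:
  A to S2: 50 units
  B to S2: 70 units
  C to S2: 80 units
  D to S1: 20 units
Total cost = 1650.
A ships 50 of its 50, leaving 0.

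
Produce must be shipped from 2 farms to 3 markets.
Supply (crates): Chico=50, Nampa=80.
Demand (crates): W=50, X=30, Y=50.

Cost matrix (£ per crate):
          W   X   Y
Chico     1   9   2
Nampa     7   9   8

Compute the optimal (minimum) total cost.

Optimal allocation:
  Chico to W: 50 × £1 = £50
  Nampa to X: 30 × £9 = £270
  Nampa to Y: 50 × £8 = £400
Total = 50 + 270 + 400 = £720.

720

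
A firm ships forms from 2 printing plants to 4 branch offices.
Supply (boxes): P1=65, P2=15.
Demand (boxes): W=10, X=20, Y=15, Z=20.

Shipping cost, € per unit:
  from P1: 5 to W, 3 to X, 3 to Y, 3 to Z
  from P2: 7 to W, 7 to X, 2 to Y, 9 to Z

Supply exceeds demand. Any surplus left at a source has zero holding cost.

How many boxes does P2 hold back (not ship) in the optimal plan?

Minimum-cost shipments:
  P1–W: 10 × €5 = €50
  P1–X: 20 × €3 = €60
  P1–Z: 20 × €3 = €60
  P2–Y: 15 × €2 = €30
Total cost = €200.
P2 ships 15 of its 15, leaving 0.

0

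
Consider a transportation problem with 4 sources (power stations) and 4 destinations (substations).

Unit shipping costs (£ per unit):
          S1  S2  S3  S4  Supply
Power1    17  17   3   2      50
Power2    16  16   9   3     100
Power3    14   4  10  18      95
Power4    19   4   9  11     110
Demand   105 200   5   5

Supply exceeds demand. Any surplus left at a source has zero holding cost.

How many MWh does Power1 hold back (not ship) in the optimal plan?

40

Minimum-cost shipments:
  Power1 to S3: 5 MWh
  Power1 to S4: 5 MWh
  Power2 to S1: 100 MWh
  Power3 to S1: 5 MWh
  Power3 to S2: 90 MWh
  Power4 to S2: 110 MWh
Total cost = £2495.
Power1 ships 10 of its 50, leaving 40.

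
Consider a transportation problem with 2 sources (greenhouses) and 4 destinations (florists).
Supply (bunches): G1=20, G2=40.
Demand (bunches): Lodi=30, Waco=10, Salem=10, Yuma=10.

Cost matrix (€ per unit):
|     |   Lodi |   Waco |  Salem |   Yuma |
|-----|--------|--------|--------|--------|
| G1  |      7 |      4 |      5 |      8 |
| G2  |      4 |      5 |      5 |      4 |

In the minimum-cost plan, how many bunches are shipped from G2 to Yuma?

Optimal shipments:
  G1–Waco: 10 × €4 = €40
  G1–Salem: 10 × €5 = €50
  G2–Lodi: 30 × €4 = €120
  G2–Yuma: 10 × €4 = €40
Total cost = €250.
So G2→Yuma carries 10 bunches.

10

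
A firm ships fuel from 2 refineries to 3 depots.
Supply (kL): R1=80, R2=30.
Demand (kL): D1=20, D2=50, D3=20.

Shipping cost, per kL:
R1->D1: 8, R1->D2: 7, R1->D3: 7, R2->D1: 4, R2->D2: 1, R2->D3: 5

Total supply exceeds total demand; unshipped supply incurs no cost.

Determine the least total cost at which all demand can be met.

470

One minimum-cost allocation:
  R1–D1: 20 × 8 = 160
  R1–D2: 20 × 7 = 140
  R1–D3: 20 × 7 = 140
  R2–D2: 30 × 1 = 30
Total = 160 + 140 + 140 + 30 = 470.
(Supply check: R1 ships 60; R2 ships 30.)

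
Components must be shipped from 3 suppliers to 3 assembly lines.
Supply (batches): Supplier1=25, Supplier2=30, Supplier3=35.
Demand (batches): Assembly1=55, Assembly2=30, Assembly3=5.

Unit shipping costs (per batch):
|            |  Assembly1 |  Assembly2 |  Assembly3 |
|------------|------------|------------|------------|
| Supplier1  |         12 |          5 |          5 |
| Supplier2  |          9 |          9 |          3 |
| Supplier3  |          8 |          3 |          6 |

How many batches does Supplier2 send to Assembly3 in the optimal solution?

The minimum-cost plan:
  Supplier1–Assembly2: 25 × 5 = 125
  Supplier2–Assembly1: 25 × 9 = 225
  Supplier2–Assembly3: 5 × 3 = 15
  Supplier3–Assembly1: 30 × 8 = 240
  Supplier3–Assembly2: 5 × 3 = 15
Total cost = 620.
So Supplier2→Assembly3 carries 5 batches.

5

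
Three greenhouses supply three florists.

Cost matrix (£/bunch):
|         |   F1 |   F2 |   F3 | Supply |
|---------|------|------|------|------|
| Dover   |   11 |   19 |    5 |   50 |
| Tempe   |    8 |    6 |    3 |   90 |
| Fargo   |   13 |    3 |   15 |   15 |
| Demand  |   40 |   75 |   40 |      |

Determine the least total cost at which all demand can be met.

A cheapest plan:
  Dover→F1: 10 × £11 = £110
  Dover→F3: 40 × £5 = £200
  Tempe→F1: 30 × £8 = £240
  Tempe→F2: 60 × £6 = £360
  Fargo→F2: 15 × £3 = £45
Total = 110 + 200 + 240 + 360 + 45 = £955.

955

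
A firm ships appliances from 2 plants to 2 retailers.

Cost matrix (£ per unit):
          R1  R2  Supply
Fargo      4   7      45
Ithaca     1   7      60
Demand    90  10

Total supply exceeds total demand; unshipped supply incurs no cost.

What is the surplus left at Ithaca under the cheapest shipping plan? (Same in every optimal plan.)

An optimal plan:
  Fargo–R1: 30 × £4 = £120
  Fargo–R2: 10 × £7 = £70
  Ithaca–R1: 60 × £1 = £60
Total cost = £250.
Ithaca ships 60 of its 60, leaving 0.

0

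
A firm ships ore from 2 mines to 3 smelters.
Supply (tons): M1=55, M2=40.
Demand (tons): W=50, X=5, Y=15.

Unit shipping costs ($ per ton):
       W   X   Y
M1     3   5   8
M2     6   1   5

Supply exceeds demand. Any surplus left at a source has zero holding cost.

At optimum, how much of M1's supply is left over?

Minimum-cost shipments:
  M1 to W: 50 × $3 = $150
  M2 to X: 5 × $1 = $5
  M2 to Y: 15 × $5 = $75
Total cost = $230.
M1 ships 50 of its 55, leaving 5.

5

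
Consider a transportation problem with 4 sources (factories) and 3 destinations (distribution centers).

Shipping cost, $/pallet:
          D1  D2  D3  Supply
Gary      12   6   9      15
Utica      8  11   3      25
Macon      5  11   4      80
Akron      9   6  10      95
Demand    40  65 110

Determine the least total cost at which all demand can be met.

An optimal shipping plan:
  Gary->D2: 10 × $6 = $60
  Gary->D3: 5 × $9 = $45
  Utica->D3: 25 × $3 = $75
  Macon->D3: 80 × $4 = $320
  Akron->D1: 40 × $9 = $360
  Akron->D2: 55 × $6 = $330
Total = 60 + 45 + 75 + 320 + 360 + 330 = $1190.

1190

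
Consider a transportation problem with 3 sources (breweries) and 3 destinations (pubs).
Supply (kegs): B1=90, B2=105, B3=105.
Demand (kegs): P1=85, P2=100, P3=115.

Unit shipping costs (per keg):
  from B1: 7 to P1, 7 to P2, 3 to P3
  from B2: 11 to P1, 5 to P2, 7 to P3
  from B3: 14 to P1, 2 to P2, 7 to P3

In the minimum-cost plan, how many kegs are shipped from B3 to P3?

Solving gives:
  B1→P3: 90 × 3 = 270
  B2→P1: 85 × 11 = 935
  B2→P3: 20 × 7 = 140
  B3→P2: 100 × 2 = 200
  B3→P3: 5 × 7 = 35
Total cost = 1580.
So B3→P3 carries 5 kegs.

5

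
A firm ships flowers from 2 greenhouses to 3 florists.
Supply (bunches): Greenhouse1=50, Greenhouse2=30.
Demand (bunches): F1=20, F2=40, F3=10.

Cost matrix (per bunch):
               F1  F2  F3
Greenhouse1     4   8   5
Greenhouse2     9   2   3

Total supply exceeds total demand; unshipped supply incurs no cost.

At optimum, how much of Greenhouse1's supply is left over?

Minimum-cost shipments:
  Greenhouse1–F1: 20 bunches
  Greenhouse1–F2: 10 bunches
  Greenhouse1–F3: 10 bunches
  Greenhouse2–F2: 30 bunches
Total cost = 270.
Greenhouse1 ships 40 of its 50, leaving 10.

10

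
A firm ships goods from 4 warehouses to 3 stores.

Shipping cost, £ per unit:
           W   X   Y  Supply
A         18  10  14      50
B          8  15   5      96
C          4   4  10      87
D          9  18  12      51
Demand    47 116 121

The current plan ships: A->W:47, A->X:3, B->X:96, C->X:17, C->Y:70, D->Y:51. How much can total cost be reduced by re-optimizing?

Current plan cost = 47·18 + 3·10 + 96·15 + 17·4 + 70·10 + 51·12 = £3696.
Optimal plan:
  A to X: 50 × £10 = £500
  B to Y: 96 × £5 = £480
  C to W: 21 × £4 = £84
  C to X: 66 × £4 = £264
  D to W: 26 × £9 = £234
  D to Y: 25 × £12 = £300
Optimal cost = £1862.
Saving = 3696 − 1862 = £1834.

1834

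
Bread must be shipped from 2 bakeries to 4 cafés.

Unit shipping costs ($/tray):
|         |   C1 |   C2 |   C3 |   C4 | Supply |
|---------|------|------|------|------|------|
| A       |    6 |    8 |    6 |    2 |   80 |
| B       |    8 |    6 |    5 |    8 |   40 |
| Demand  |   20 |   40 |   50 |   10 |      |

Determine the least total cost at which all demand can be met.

A cheapest plan:
  A->C1: 20 × $6 = $120
  A->C3: 50 × $6 = $300
  A->C4: 10 × $2 = $20
  B->C2: 40 × $6 = $240
Total = 120 + 300 + 20 + 240 = $680.
(Supply check: A ships 80; B ships 40.)

680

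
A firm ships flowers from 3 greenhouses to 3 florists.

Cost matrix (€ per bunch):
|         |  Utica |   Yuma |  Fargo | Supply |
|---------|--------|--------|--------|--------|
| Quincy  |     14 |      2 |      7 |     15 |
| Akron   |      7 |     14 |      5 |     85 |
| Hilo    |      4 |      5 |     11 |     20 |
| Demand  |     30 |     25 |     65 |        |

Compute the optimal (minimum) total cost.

One minimum-cost allocation:
  Quincy to Yuma: 15 × €2 = €30
  Akron to Utica: 20 × €7 = €140
  Akron to Fargo: 65 × €5 = €325
  Hilo to Utica: 10 × €4 = €40
  Hilo to Yuma: 10 × €5 = €50
Total = 30 + 140 + 325 + 40 + 50 = €585.

585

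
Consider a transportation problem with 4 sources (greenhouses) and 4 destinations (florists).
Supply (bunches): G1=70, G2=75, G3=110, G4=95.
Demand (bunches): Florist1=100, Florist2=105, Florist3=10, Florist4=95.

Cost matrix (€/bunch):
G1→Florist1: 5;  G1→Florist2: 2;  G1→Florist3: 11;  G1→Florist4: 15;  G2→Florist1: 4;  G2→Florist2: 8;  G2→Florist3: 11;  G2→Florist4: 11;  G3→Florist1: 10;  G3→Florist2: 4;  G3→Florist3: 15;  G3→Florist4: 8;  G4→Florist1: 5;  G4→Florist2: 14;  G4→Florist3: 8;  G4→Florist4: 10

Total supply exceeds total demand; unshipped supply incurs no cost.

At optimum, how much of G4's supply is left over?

Minimum-cost shipments:
  G1→Florist2: 70 × €2 = €140
  G2→Florist1: 75 × €4 = €300
  G3→Florist2: 35 × €4 = €140
  G3→Florist4: 75 × €8 = €600
  G4→Florist1: 25 × €5 = €125
  G4→Florist3: 10 × €8 = €80
  G4→Florist4: 20 × €10 = €200
Total cost = €1585.
G4 ships 55 of its 95, leaving 40.

40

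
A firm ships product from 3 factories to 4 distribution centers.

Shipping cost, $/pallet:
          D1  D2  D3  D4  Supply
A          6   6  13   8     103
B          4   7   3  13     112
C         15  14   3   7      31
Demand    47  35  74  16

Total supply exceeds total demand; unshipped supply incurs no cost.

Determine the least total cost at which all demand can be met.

732

An optimal shipping plan:
  A->D2: 35 × $6 = $210
  B->D1: 47 × $4 = $188
  B->D3: 59 × $3 = $177
  C->D3: 15 × $3 = $45
  C->D4: 16 × $7 = $112
Total = 210 + 188 + 177 + 45 + 112 = $732.
(Supply check: A ships 35; B ships 106; C ships 31.)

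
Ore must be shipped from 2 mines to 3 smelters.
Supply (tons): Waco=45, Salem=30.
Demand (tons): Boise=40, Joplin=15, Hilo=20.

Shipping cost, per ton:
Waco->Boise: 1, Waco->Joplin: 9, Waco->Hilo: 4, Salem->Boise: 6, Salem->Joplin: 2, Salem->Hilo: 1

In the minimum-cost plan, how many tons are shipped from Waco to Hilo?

5

Solving gives:
  Waco->Boise: 40 × 1 = 40
  Waco->Hilo: 5 × 4 = 20
  Salem->Joplin: 15 × 2 = 30
  Salem->Hilo: 15 × 1 = 15
Total cost = 105.
So Waco→Hilo carries 5 tons.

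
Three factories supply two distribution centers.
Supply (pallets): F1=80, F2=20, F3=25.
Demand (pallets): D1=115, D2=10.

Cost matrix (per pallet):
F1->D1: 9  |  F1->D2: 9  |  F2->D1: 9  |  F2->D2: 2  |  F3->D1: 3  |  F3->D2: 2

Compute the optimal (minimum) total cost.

An optimal shipping plan:
  F1->D1: 80 × 9 = 720
  F2->D1: 10 × 9 = 90
  F2->D2: 10 × 2 = 20
  F3->D1: 25 × 3 = 75
Total = 720 + 90 + 20 + 75 = 905.

905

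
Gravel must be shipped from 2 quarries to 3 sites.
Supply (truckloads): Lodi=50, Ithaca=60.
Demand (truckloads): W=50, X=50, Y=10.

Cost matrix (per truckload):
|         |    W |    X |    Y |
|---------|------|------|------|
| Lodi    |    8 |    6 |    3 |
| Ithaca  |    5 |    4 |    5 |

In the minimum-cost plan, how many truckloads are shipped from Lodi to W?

0

Optimal shipments:
  Lodi->X: 40 × 6 = 240
  Lodi->Y: 10 × 3 = 30
  Ithaca->W: 50 × 5 = 250
  Ithaca->X: 10 × 4 = 40
Total cost = 560.
The route Lodi→W is not used.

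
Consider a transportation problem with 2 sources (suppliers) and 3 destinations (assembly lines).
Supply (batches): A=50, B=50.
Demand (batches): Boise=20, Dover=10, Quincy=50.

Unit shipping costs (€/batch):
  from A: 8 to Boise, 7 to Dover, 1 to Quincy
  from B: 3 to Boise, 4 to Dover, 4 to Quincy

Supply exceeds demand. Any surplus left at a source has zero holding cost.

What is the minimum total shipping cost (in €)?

150

An optimal shipping plan:
  A to Quincy: 50 × €1 = €50
  B to Boise: 20 × €3 = €60
  B to Dover: 10 × €4 = €40
Total = 50 + 60 + 40 = €150.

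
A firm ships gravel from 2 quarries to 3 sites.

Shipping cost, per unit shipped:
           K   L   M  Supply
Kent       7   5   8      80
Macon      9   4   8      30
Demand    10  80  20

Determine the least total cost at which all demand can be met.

A cheapest plan:
  Kent->K: 10 × 7 = 70
  Kent->L: 50 × 5 = 250
  Kent->M: 20 × 8 = 160
  Macon->L: 30 × 4 = 120
Total = 70 + 250 + 160 + 120 = 600.
(Supply check: Kent ships 80; Macon ships 30.)

600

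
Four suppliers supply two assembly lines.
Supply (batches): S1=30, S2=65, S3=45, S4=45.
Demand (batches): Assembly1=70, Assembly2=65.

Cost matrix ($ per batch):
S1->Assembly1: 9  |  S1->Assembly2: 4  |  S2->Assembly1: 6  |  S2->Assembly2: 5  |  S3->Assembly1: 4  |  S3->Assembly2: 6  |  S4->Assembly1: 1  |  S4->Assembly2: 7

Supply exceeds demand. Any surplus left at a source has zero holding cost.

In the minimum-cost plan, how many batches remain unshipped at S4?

Minimum-cost shipments:
  S1 to Assembly2: 30 × $4 = $120
  S2 to Assembly2: 35 × $5 = $175
  S3 to Assembly1: 25 × $4 = $100
  S4 to Assembly1: 45 × $1 = $45
Total cost = $440.
S4 ships 45 of its 45, leaving 0.

0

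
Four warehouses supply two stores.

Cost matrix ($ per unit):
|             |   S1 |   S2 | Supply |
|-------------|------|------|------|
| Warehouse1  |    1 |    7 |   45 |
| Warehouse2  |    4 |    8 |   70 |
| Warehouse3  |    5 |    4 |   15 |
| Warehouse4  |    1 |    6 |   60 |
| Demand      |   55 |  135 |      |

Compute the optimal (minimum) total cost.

One minimum-cost allocation:
  Warehouse1 to S1: 45 × $1 = $45
  Warehouse2 to S2: 70 × $8 = $560
  Warehouse3 to S2: 15 × $4 = $60
  Warehouse4 to S1: 10 × $1 = $10
  Warehouse4 to S2: 50 × $6 = $300
Total = 45 + 560 + 60 + 10 + 300 = $975.

975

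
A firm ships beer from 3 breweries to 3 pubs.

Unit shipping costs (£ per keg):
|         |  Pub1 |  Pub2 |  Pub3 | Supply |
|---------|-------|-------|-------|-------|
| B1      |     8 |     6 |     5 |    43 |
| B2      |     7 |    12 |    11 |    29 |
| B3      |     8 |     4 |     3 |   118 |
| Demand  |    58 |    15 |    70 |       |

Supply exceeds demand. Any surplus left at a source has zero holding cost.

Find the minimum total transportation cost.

An optimal shipping plan:
  B2->Pub1: 29 × £7 = £203
  B3->Pub1: 29 × £8 = £232
  B3->Pub2: 15 × £4 = £60
  B3->Pub3: 70 × £3 = £210
Total = 203 + 232 + 60 + 210 = £705.

705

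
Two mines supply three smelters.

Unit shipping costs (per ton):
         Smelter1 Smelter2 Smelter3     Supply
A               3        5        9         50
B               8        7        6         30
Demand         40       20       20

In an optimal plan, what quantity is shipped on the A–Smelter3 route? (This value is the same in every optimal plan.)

0

Solving gives:
  A→Smelter1: 40 × 3 = 120
  A→Smelter2: 10 × 5 = 50
  B→Smelter2: 10 × 7 = 70
  B→Smelter3: 20 × 6 = 120
Total cost = 360.
The route A→Smelter3 is not used.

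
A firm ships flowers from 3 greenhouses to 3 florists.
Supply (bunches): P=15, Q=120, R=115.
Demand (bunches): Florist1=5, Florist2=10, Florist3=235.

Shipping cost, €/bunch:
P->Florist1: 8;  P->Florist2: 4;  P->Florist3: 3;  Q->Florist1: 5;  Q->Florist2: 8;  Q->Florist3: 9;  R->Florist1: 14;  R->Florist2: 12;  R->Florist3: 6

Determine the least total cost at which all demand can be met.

An optimal shipping plan:
  P→Florist3: 15 × €3 = €45
  Q→Florist1: 5 × €5 = €25
  Q→Florist2: 10 × €8 = €80
  Q→Florist3: 105 × €9 = €945
  R→Florist3: 115 × €6 = €690
Total = 45 + 25 + 80 + 945 + 690 = €1785.

1785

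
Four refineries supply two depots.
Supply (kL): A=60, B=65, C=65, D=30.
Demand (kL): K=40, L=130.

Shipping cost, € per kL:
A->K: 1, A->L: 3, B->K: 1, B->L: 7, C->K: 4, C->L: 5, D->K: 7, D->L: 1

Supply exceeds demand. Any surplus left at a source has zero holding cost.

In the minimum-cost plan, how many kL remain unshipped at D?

0

An optimal plan:
  A to L: 60 kL
  B to K: 40 kL
  C to L: 40 kL
  D to L: 30 kL
Total cost = €450.
D ships 30 of its 30, leaving 0.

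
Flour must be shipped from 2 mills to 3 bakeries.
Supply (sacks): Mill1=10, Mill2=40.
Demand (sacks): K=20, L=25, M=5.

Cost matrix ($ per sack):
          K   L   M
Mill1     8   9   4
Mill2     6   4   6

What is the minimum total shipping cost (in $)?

Optimal allocation:
  Mill1 to K: 5 × $8 = $40
  Mill1 to M: 5 × $4 = $20
  Mill2 to K: 15 × $6 = $90
  Mill2 to L: 25 × $4 = $100
Total = 40 + 20 + 90 + 100 = $250.

250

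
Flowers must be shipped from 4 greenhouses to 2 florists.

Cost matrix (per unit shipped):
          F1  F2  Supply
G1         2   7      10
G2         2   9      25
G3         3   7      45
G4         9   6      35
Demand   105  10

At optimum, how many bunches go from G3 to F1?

45

Optimal shipments:
  G1 to F1: 10 bunches
  G2 to F1: 25 bunches
  G3 to F1: 45 bunches
  G4 to F1: 25 bunches
  G4 to F2: 10 bunches
Total cost = 490.
So G3→F1 carries 45 bunches.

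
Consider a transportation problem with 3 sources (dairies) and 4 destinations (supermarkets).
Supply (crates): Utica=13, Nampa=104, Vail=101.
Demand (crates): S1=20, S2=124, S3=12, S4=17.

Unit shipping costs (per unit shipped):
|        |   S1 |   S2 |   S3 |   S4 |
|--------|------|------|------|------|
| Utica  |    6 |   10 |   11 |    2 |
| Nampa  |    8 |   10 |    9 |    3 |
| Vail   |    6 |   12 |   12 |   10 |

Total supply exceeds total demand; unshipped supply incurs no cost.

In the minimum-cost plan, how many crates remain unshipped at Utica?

An optimal plan:
  Utica–S4: 13 × 2 = 26
  Nampa–S2: 88 × 10 = 880
  Nampa–S3: 12 × 9 = 108
  Nampa–S4: 4 × 3 = 12
  Vail–S1: 20 × 6 = 120
  Vail–S2: 36 × 12 = 432
Total cost = 1578.
Utica ships 13 of its 13, leaving 0.

0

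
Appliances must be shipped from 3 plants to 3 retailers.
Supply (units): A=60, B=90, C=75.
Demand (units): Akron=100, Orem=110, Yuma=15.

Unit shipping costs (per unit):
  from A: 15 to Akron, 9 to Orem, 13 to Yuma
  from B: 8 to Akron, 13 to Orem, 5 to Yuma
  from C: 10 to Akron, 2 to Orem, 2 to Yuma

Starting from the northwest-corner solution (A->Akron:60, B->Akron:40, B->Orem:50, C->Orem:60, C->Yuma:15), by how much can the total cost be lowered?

550

Current plan cost = 60·15 + 40·8 + 50·13 + 60·2 + 15·2 = 2020.
Optimal plan:
  A to Akron: 10 × 15 = 150
  A to Orem: 50 × 9 = 450
  B to Akron: 90 × 8 = 720
  C to Orem: 60 × 2 = 120
  C to Yuma: 15 × 2 = 30
Optimal cost = 1470.
Saving = 2020 − 1470 = 550.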